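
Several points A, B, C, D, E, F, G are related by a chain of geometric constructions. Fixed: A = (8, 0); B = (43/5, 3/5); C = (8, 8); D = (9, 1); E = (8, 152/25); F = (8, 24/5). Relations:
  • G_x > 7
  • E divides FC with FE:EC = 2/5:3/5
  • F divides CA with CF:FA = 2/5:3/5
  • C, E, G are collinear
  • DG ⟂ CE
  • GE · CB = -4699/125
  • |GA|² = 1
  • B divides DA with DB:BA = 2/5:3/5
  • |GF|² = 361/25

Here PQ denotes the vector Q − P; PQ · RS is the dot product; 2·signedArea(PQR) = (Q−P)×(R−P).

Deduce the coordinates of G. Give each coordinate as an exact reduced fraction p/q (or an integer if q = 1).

1. G_x = 8  [C, E, G are collinear ∩ DG ⟂ CE]
2. G_y = 1  [C, E, G are collinear ∩ DG ⟂ CE]
   → G = (8, 1)

G = (8, 1)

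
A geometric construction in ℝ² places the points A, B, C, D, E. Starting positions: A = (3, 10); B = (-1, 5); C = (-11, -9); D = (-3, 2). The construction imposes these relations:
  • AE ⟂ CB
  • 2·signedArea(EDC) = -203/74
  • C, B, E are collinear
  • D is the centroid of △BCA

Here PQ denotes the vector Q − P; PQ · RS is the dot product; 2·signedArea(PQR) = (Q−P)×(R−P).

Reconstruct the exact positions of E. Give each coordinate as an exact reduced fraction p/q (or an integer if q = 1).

E = (201/74, 755/74)

1. E_x = 201/74  [C, B, E are collinear ∩ AE ⟂ CB]
2. E_y = 755/74  [C, B, E are collinear ∩ AE ⟂ CB]
   → E = (201/74, 755/74)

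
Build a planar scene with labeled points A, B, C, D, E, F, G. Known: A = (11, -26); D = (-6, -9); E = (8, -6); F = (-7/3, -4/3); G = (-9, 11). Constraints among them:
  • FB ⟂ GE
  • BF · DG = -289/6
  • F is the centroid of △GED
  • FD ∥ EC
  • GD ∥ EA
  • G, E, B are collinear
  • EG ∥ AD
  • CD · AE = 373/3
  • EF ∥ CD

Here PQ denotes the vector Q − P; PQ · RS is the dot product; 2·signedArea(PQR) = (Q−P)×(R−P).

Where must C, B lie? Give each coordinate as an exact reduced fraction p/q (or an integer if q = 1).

1. C_x = 13/3  [EF ∥ CD ∩ FD ∥ EC]
2. C_y = -41/3  [EF ∥ CD ∩ FD ∥ EC]
   → C = (13/3, -41/3)
3. B_x = 1/2  [G, E, B are collinear ∩ FB ⟂ GE]
4. B_y = 3/2  [G, E, B are collinear ∩ FB ⟂ GE]
   → B = (1/2, 3/2)

B = (1/2, 3/2)
C = (13/3, -41/3)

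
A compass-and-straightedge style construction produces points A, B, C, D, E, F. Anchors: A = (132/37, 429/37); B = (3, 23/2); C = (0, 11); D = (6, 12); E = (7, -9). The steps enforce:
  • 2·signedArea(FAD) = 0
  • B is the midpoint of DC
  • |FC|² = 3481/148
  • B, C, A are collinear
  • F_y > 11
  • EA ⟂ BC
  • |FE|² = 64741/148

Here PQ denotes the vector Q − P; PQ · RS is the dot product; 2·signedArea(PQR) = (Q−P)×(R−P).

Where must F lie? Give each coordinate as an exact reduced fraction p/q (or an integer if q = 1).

F = (177/37, 873/74)

1. F_x = 177/37  [line -15/37·x + 90/37·y + -990/37 = 0 ∩ |FC|² = 3481/148]
2. F_y = 873/74  [line -15/37·x + 90/37·y + -990/37 = 0 ∩ |FC|² = 3481/148]
   → F = (177/37, 873/74)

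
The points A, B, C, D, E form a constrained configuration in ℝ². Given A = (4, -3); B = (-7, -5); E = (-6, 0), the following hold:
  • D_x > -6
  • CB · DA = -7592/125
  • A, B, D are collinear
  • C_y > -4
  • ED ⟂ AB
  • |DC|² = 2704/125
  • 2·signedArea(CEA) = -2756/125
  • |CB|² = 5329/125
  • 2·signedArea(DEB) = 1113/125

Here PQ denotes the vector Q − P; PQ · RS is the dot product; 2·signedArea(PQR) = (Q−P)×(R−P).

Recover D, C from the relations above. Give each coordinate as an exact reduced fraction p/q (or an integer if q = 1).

C = (-72/125, -479/125)
D = (-644/125, -583/125)

1. D_x = -644/125  [A, B, D are collinear ∩ ED ⟂ AB]
2. D_y = -583/125  [A, B, D are collinear ∩ ED ⟂ AB]
   → D = (-644/125, -583/125)
3. C_x = -72/125  [CB · DA = -7592/125 ∩ 2·signedArea(CEA) = -2756/125]
4. C_y = -479/125  [CB · DA = -7592/125 ∩ 2·signedArea(CEA) = -2756/125]
   → C = (-72/125, -479/125)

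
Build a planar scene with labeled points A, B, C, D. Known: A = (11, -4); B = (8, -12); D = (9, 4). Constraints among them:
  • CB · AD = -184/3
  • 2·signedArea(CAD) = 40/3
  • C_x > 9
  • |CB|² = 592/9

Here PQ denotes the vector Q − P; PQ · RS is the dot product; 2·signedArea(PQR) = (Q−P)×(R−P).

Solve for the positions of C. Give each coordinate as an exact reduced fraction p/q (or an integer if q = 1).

1. C_x = 28/3  [CB · AD = -184/3 ∩ 2·signedArea(CAD) = 40/3]
2. C_y = -4  [CB · AD = -184/3 ∩ 2·signedArea(CAD) = 40/3]
   → C = (28/3, -4)

C = (28/3, -4)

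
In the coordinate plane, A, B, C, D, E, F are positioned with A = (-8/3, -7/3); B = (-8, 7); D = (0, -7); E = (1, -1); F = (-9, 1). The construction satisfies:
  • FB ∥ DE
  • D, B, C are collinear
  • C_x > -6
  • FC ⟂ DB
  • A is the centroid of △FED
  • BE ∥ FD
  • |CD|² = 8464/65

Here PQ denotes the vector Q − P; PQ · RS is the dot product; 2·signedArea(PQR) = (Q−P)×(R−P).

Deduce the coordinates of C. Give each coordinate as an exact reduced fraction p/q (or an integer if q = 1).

C = (-368/65, 189/65)

1. C_x = -368/65  [D, B, C are collinear ∩ FC ⟂ DB]
2. C_y = 189/65  [D, B, C are collinear ∩ FC ⟂ DB]
   → C = (-368/65, 189/65)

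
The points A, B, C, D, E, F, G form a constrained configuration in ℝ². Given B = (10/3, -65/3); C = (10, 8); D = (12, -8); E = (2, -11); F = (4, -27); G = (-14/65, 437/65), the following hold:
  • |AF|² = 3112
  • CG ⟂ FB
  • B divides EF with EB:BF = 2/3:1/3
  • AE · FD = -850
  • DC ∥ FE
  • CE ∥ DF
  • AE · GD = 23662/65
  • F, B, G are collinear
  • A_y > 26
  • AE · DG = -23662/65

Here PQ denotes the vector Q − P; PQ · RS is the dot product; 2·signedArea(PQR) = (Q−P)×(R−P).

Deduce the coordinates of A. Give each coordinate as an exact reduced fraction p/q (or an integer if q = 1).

1. A_x = 18  [AE · GD = 23662/65 ∩ AE · FD = -850]
2. A_y = 27  [AE · GD = 23662/65 ∩ AE · FD = -850]
   → A = (18, 27)

A = (18, 27)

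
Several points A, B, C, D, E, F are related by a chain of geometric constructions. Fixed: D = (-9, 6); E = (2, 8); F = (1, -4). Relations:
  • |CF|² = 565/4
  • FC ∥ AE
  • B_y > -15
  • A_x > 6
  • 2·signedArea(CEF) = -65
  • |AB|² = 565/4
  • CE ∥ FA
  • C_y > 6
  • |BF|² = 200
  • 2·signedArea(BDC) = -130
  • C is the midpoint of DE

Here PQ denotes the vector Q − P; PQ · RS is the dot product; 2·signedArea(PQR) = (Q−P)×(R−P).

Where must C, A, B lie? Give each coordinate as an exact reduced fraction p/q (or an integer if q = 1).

A = (13/2, -3)
B = (11, -14)
C = (-7/2, 7)

1. C_x = -7/2  [C is the midpoint of DE]
2. C_y = 7  [C is the midpoint of DE]
   → C = (-7/2, 7)
3. A_x = 13/2  [FC ∥ AE ∩ CE ∥ FA]
4. A_y = -3  [FC ∥ AE ∩ CE ∥ FA]
   → A = (13/2, -3)
5. B_x = 11  [line -1·x + 11/2·y + 88 = 0 ∩ |BF|² = 200]
6. B_y = -14  [line -1·x + 11/2·y + 88 = 0 ∩ |BF|² = 200]
   → B = (11, -14)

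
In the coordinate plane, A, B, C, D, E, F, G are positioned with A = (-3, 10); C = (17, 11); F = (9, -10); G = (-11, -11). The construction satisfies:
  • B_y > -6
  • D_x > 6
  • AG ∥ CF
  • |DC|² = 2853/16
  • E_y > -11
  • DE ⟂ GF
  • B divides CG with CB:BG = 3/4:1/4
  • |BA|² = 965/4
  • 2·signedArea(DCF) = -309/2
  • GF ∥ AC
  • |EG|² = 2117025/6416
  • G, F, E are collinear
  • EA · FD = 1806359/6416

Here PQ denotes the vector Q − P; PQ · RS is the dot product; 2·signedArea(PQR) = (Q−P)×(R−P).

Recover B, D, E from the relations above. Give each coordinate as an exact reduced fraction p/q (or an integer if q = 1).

B = (-4, -11/2)
D = (13/2, 11/4)
E = (2864/401, -16189/1604)

1. B_x = -4  [B divides CG with CB:BG = 3/4:1/4]
2. B_y = -11/2  [B divides CG with CB:BG = 3/4:1/4]
   → B = (-4, -11/2)
3. E_x = 2864/401  [line -1·x + 20·y + 209 = 0 ∩ |EG|² = 2117025/6416]
4. E_y = -16189/1604  [line -1·x + 20·y + 209 = 0 ∩ |EG|² = 2117025/6416]
   → E = (2864/401, -16189/1604)
5. D_x = 13/2  [2·signedArea(DCF) = -309/2 ∩ DE ⟂ GF]
6. D_y = 11/4  [2·signedArea(DCF) = -309/2 ∩ DE ⟂ GF]
   → D = (13/2, 11/4)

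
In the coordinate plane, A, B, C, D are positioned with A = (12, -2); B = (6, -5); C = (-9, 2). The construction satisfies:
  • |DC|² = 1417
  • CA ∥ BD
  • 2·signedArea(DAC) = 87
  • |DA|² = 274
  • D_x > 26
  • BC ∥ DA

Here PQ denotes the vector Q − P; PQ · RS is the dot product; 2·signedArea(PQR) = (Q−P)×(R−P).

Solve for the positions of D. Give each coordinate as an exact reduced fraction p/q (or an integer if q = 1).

1. D_x = 27  [BC ∥ DA ∩ CA ∥ BD]
2. D_y = -9  [BC ∥ DA ∩ CA ∥ BD]
   → D = (27, -9)

D = (27, -9)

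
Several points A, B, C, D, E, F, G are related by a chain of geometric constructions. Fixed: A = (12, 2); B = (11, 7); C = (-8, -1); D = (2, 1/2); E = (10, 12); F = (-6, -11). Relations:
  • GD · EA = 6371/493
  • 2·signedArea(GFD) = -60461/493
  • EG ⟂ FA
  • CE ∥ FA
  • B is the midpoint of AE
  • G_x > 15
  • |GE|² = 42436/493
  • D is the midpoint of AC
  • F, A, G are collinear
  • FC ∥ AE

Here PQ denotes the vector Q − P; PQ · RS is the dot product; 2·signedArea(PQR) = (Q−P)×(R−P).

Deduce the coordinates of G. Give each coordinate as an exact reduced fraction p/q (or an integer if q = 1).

1. G_x = 7608/493  [F, A, G are collinear ∩ EG ⟂ FA]
2. G_y = 2208/493  [F, A, G are collinear ∩ EG ⟂ FA]
   → G = (7608/493, 2208/493)

G = (7608/493, 2208/493)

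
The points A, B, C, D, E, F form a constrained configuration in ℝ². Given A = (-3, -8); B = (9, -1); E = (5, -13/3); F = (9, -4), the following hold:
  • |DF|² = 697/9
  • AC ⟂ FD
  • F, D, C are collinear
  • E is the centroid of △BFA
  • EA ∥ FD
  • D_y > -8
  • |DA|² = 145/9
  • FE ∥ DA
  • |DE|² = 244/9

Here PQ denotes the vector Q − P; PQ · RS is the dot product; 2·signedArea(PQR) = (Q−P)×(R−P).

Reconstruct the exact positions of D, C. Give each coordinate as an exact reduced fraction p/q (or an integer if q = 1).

C = (-1695/697, -6440/697)
D = (1, -23/3)

1. D_x = 1  [FE ∥ DA ∩ EA ∥ FD]
2. D_y = -23/3  [FE ∥ DA ∩ EA ∥ FD]
   → D = (1, -23/3)
3. C_x = -1695/697  [F, D, C are collinear ∩ AC ⟂ FD]
4. C_y = -6440/697  [F, D, C are collinear ∩ AC ⟂ FD]
   → C = (-1695/697, -6440/697)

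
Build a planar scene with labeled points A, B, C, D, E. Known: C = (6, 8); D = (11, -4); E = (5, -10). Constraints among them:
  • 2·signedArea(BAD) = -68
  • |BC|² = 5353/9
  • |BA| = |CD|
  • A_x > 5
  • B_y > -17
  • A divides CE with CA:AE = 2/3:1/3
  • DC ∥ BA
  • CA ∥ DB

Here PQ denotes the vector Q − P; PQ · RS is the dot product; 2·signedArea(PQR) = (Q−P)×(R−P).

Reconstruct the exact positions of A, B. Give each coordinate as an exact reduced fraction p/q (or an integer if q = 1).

1. A_x = 16/3  [A divides CE with CA:AE = 2/3:1/3]
2. A_y = -4  [A divides CE with CA:AE = 2/3:1/3]
   → A = (16/3, -4)
3. B_x = 31/3  [DC ∥ BA ∩ CA ∥ DB]
4. B_y = -16  [DC ∥ BA ∩ CA ∥ DB]
   → B = (31/3, -16)

A = (16/3, -4)
B = (31/3, -16)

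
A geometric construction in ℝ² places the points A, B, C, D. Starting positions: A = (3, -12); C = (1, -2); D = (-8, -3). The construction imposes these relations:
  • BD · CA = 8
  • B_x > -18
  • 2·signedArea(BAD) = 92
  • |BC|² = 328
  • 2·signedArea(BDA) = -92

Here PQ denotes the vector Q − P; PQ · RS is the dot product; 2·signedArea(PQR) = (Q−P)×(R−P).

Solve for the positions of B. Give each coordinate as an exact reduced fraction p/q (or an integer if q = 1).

B = (-17, -4)

1. B_x = -17  [2·signedArea(BAD) = 92 ∩ BD · CA = 8]
2. B_y = -4  [2·signedArea(BAD) = 92 ∩ BD · CA = 8]
   → B = (-17, -4)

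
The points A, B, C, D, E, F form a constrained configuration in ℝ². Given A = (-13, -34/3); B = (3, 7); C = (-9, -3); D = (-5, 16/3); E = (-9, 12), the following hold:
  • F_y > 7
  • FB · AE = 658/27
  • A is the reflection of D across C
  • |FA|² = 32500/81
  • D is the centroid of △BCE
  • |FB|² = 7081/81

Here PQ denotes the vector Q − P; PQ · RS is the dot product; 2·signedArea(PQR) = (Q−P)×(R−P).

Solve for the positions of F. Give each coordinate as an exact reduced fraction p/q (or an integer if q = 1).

1. F_x = -19/3  [line -4·x + -70/3·y + 4076/27 = 0 ∩ |FB|² = 7081/81]
2. F_y = 68/9  [line -4·x + -70/3·y + 4076/27 = 0 ∩ |FB|² = 7081/81]
   → F = (-19/3, 68/9)

F = (-19/3, 68/9)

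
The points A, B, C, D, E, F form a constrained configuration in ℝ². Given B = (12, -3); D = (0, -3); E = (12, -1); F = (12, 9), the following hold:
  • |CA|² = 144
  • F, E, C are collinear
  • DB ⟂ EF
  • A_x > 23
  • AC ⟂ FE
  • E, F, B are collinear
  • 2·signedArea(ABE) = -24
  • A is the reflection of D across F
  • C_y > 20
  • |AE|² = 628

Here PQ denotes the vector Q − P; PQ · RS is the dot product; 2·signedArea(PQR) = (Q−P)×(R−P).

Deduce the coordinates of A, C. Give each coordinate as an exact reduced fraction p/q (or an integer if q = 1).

A = (24, 21)
C = (12, 21)

1. A_x = 24  [A is the reflection of D across F]
2. A_y = 21  [A is the reflection of D across F]
   → A = (24, 21)
3. C_x = 12  [F, E, C are collinear ∩ AC ⟂ FE]
4. C_y = 21  [F, E, C are collinear ∩ AC ⟂ FE]
   → C = (12, 21)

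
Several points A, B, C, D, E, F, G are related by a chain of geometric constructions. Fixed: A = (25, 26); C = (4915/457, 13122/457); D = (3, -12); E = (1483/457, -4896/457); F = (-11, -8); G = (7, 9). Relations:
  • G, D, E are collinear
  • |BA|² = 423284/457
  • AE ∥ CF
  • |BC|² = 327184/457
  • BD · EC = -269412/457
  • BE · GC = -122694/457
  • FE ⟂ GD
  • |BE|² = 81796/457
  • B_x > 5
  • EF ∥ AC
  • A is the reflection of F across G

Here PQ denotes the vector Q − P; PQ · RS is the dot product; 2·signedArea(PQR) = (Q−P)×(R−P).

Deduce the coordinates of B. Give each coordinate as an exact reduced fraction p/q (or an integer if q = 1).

1. B_x = 2627/457  [line -3432/457·x + -18018/457·y + 63492/457 = 0 ∩ |BC|² = 327184/457]
2. B_y = 1110/457  [line -3432/457·x + -18018/457·y + 63492/457 = 0 ∩ |BC|² = 327184/457]
   → B = (2627/457, 1110/457)

B = (2627/457, 1110/457)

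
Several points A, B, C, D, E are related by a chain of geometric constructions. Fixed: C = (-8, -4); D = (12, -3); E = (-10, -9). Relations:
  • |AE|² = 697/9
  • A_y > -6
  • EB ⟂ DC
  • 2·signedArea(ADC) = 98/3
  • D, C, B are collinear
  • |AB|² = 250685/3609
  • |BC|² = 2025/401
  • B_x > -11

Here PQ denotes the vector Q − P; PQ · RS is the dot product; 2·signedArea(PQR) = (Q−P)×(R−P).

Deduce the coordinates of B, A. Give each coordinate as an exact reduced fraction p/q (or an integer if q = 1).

A = (-2, -16/3)
B = (-4108/401, -1649/401)

1. B_x = -4108/401  [D, C, B are collinear ∩ EB ⟂ DC]
2. B_y = -1649/401  [D, C, B are collinear ∩ EB ⟂ DC]
   → B = (-4108/401, -1649/401)
3. A_x = -2  [line 1·x + -20·y + -314/3 = 0 ∩ |AE|² = 697/9]
4. A_y = -16/3  [line 1·x + -20·y + -314/3 = 0 ∩ |AE|² = 697/9]
   → A = (-2, -16/3)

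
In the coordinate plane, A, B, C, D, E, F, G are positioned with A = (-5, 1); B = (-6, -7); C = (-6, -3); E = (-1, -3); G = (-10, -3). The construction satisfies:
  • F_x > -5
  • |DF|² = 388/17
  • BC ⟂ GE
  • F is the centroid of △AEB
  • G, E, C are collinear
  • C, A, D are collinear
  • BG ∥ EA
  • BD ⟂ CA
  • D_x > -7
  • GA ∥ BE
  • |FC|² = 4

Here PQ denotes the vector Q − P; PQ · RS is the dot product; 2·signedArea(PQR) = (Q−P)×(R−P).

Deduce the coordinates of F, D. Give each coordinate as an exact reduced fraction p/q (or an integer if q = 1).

D = (-118/17, -115/17)
F = (-4, -3)

1. F_x = -4  [F is the centroid of △AEB]
2. F_y = -3  [F is the centroid of △AEB]
   → F = (-4, -3)
3. D_x = -118/17  [C, A, D are collinear ∩ BD ⟂ CA]
4. D_y = -115/17  [C, A, D are collinear ∩ BD ⟂ CA]
   → D = (-118/17, -115/17)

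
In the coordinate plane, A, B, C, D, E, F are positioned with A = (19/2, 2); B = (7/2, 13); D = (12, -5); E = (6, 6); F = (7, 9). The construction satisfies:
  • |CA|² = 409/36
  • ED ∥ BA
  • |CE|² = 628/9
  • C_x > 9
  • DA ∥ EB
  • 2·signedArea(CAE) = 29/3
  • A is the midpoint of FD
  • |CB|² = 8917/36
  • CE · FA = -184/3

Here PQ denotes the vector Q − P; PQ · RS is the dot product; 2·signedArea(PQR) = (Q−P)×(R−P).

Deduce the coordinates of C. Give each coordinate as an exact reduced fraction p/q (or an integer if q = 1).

1. C_x = 10  [CE · FA = -184/3 ∩ 2·signedArea(CAE) = 29/3]
2. C_y = -4/3  [CE · FA = -184/3 ∩ 2·signedArea(CAE) = 29/3]
   → C = (10, -4/3)

C = (10, -4/3)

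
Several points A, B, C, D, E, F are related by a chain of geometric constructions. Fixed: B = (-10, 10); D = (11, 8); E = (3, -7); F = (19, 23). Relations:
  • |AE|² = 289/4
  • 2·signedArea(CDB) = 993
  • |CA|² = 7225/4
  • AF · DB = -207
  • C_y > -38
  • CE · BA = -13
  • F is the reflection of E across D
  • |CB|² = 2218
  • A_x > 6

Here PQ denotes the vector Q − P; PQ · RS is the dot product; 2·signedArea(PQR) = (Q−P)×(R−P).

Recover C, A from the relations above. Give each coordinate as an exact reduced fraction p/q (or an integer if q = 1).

1. A_x = 7  [line 21·x + -2·y + -146 = 0 ∩ |AE|² = 289/4]
2. A_y = 1/2  [line 21·x + -2·y + -146 = 0 ∩ |AE|² = 289/4]
   → A = (7, 1/2)
3. C_x = -13  [CE · BA = -13 ∩ 2·signedArea(CDB) = 993]
4. C_y = -37  [CE · BA = -13 ∩ 2·signedArea(CDB) = 993]
   → C = (-13, -37)

A = (7, 1/2)
C = (-13, -37)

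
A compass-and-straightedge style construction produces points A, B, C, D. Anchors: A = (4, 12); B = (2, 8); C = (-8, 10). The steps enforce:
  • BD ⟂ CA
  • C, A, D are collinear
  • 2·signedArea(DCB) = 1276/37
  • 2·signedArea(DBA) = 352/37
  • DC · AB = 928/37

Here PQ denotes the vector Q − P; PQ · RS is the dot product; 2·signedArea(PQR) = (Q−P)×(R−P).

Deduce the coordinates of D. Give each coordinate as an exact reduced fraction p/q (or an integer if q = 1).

1. D_x = 52/37  [C, A, D are collinear ∩ BD ⟂ CA]
2. D_y = 428/37  [C, A, D are collinear ∩ BD ⟂ CA]
   → D = (52/37, 428/37)

D = (52/37, 428/37)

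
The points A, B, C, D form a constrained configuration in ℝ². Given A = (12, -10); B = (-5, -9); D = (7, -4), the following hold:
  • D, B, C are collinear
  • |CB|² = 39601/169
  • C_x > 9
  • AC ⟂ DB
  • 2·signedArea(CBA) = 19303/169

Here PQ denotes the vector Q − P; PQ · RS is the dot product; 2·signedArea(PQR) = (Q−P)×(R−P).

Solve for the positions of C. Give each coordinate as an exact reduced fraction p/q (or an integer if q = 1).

C = (1543/169, -526/169)

1. C_x = 1543/169  [D, B, C are collinear ∩ AC ⟂ DB]
2. C_y = -526/169  [D, B, C are collinear ∩ AC ⟂ DB]
   → C = (1543/169, -526/169)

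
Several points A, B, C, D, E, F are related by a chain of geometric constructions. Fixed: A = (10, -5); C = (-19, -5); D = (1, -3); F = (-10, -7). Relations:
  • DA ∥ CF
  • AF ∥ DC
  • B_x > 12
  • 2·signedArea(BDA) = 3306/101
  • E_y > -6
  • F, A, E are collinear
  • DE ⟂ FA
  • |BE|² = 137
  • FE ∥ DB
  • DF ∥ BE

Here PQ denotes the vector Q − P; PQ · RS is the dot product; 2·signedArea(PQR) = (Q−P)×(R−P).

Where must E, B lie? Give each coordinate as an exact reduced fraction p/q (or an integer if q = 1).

B = (1241/101, -189/101)
E = (130/101, -593/101)

1. E_x = 130/101  [F, A, E are collinear ∩ DE ⟂ FA]
2. E_y = -593/101  [F, A, E are collinear ∩ DE ⟂ FA]
   → E = (130/101, -593/101)
3. B_x = 1241/101  [DF ∥ BE ∩ FE ∥ DB]
4. B_y = -189/101  [DF ∥ BE ∩ FE ∥ DB]
   → B = (1241/101, -189/101)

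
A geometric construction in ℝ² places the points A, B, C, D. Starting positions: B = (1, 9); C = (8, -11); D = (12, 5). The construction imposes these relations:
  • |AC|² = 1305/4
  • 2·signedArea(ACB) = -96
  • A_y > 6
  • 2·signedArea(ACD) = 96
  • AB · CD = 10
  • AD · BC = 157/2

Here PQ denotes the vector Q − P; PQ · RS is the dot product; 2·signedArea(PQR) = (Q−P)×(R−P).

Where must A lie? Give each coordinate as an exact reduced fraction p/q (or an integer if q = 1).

1. A_x = 13/2  [AB · CD = 10 ∩ AD · BC = 157/2]
2. A_y = 7  [AB · CD = 10 ∩ AD · BC = 157/2]
   → A = (13/2, 7)

A = (13/2, 7)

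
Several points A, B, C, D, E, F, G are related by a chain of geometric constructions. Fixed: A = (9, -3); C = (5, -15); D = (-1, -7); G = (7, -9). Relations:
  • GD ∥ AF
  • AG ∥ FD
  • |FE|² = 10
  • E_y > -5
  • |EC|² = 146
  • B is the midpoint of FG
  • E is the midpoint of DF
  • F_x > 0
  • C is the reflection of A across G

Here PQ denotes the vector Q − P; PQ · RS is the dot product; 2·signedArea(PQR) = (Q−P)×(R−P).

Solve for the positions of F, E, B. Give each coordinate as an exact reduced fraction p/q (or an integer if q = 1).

B = (4, -5)
E = (0, -4)
F = (1, -1)

1. F_x = 1  [AG ∥ FD ∩ GD ∥ AF]
2. F_y = -1  [AG ∥ FD ∩ GD ∥ AF]
   → F = (1, -1)
3. E_x = 0  [E is the midpoint of DF]
4. E_y = -4  [E is the midpoint of DF]
   → E = (0, -4)
5. B_x = 4  [B is the midpoint of FG]
6. B_y = -5  [B is the midpoint of FG]
   → B = (4, -5)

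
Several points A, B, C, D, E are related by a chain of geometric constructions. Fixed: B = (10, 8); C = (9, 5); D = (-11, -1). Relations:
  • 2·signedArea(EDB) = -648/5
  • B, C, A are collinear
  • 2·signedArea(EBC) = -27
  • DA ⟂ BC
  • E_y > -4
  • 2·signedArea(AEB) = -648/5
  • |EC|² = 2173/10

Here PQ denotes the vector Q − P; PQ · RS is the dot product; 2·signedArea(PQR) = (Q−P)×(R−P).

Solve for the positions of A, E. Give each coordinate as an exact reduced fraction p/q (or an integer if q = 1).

1. A_x = 26/5  [B, C, A are collinear ∩ DA ⟂ BC]
2. A_y = -32/5  [B, C, A are collinear ∩ DA ⟂ BC]
   → A = (26/5, -32/5)
3. E_x = -29/10  [2·signedArea(EDB) = -648/5 ∩ 2·signedArea(EBC) = -27]
4. E_y = -37/10  [2·signedArea(EDB) = -648/5 ∩ 2·signedArea(EBC) = -27]
   → E = (-29/10, -37/10)

A = (26/5, -32/5)
E = (-29/10, -37/10)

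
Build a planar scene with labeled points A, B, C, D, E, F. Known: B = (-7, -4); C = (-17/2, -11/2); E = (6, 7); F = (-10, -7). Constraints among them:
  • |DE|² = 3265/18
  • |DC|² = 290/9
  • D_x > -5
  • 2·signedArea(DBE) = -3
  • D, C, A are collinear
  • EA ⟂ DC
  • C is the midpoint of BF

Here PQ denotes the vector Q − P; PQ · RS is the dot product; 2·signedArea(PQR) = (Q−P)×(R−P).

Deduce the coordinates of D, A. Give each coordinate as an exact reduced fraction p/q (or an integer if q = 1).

A = (1773/290, 1991/290)
D = (-25/6, -11/6)

1. D_x = -25/6  [line -11·x + 13·y + -22 = 0 ∩ |DC|² = 290/9]
2. D_y = -11/6  [line -11·x + 13·y + -22 = 0 ∩ |DC|² = 290/9]
   → D = (-25/6, -11/6)
3. A_x = 1773/290  [D, C, A are collinear ∩ EA ⟂ DC]
4. A_y = 1991/290  [D, C, A are collinear ∩ EA ⟂ DC]
   → A = (1773/290, 1991/290)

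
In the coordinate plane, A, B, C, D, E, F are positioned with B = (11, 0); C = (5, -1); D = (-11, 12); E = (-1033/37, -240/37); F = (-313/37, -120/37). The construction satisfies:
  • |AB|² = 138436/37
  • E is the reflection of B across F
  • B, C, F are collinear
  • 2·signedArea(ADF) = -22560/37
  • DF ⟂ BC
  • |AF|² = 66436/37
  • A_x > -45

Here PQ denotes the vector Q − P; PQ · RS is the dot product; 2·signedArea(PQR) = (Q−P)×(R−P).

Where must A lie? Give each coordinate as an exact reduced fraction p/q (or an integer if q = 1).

A = (-1659/37, -924/37)

1. A_x = -1659/37  [line 564/37·x + 94/37·y + 27636/37 = 0 ∩ |AF|² = 66436/37]
2. A_y = -924/37  [line 564/37·x + 94/37·y + 27636/37 = 0 ∩ |AF|² = 66436/37]
   → A = (-1659/37, -924/37)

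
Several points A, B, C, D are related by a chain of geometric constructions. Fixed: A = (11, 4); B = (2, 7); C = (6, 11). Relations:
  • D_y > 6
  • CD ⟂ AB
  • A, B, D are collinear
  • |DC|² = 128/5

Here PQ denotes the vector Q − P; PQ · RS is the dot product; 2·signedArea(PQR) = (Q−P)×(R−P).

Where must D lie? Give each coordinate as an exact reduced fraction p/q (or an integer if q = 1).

1. D_x = 22/5  [A, B, D are collinear ∩ CD ⟂ AB]
2. D_y = 31/5  [A, B, D are collinear ∩ CD ⟂ AB]
   → D = (22/5, 31/5)

D = (22/5, 31/5)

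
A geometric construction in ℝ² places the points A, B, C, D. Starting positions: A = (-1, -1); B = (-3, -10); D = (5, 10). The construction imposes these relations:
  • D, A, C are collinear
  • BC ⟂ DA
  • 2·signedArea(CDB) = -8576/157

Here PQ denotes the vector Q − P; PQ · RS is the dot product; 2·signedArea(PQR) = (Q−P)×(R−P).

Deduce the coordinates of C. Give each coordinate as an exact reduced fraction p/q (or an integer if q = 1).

C = (-823/157, -1378/157)

1. C_x = -823/157  [D, A, C are collinear ∩ BC ⟂ DA]
2. C_y = -1378/157  [D, A, C are collinear ∩ BC ⟂ DA]
   → C = (-823/157, -1378/157)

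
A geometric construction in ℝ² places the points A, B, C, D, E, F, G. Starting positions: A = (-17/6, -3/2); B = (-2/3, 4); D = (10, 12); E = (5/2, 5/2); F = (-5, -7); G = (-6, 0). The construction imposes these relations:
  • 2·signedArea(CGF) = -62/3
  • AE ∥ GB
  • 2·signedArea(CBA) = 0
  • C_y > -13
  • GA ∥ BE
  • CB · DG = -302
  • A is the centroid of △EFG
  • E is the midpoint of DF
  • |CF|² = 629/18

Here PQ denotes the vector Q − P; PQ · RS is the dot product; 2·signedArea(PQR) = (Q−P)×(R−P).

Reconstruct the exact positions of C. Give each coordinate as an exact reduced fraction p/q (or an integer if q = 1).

C = (-43/6, -25/2)

1. C_x = -43/6  [2·signedArea(CBA) = 0 ∩ CB · DG = -302]
2. C_y = -25/2  [2·signedArea(CBA) = 0 ∩ CB · DG = -302]
   → C = (-43/6, -25/2)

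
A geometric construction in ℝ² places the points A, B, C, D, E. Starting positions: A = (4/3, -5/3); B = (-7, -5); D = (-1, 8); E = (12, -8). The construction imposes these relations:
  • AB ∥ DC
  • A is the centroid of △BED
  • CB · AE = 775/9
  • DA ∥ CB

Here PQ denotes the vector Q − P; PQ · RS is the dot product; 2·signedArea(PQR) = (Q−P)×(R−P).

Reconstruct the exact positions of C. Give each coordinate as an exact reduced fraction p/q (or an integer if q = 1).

C = (-28/3, 14/3)

1. C_x = -28/3  [DA ∥ CB ∩ AB ∥ DC]
2. C_y = 14/3  [DA ∥ CB ∩ AB ∥ DC]
   → C = (-28/3, 14/3)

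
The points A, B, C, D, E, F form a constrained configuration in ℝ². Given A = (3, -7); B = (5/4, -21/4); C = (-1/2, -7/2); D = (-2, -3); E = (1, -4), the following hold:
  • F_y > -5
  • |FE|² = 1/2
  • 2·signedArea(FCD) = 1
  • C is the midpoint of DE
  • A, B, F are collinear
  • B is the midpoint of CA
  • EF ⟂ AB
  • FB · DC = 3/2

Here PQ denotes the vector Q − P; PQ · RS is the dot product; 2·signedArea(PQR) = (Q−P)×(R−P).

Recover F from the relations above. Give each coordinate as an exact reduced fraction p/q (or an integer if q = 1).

F = (1/2, -9/2)

1. F_x = 1/2  [A, B, F are collinear ∩ EF ⟂ AB]
2. F_y = -9/2  [A, B, F are collinear ∩ EF ⟂ AB]
   → F = (1/2, -9/2)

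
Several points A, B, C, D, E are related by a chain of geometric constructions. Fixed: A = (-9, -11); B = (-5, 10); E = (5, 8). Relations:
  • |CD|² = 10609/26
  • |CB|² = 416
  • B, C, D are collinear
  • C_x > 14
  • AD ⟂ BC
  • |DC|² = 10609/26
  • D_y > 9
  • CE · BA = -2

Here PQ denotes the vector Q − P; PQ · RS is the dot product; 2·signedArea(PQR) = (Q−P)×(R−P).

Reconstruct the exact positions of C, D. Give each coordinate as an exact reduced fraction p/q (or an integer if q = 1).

C = (15, 6)
D = (-125/26, 259/26)

1. C_x = 15  [line 4·x + 21·y + -186 = 0 ∩ |CB|² = 416]
2. C_y = 6  [line 4·x + 21·y + -186 = 0 ∩ |CB|² = 416]
   → C = (15, 6)
3. D_x = -125/26  [B, C, D are collinear ∩ AD ⟂ BC]
4. D_y = 259/26  [B, C, D are collinear ∩ AD ⟂ BC]
   → D = (-125/26, 259/26)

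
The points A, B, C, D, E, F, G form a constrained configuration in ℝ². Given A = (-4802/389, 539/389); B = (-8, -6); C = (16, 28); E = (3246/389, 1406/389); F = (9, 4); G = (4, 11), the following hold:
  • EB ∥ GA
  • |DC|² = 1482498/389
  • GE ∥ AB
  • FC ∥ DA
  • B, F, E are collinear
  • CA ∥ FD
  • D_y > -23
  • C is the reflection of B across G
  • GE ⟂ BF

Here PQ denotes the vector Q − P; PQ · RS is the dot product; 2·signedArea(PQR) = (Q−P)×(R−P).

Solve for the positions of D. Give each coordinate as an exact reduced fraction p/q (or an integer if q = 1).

1. D_x = -7525/389  [FC ∥ DA ∩ CA ∥ FD]
2. D_y = -8797/389  [FC ∥ DA ∩ CA ∥ FD]
   → D = (-7525/389, -8797/389)

D = (-7525/389, -8797/389)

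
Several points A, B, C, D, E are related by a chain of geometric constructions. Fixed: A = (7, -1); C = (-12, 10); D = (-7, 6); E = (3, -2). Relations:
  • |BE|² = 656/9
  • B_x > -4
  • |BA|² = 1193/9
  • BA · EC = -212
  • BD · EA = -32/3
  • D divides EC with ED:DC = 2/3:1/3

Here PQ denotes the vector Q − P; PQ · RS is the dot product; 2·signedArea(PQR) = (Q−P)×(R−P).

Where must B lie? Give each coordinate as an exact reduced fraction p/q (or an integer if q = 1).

B = (-11/3, 10/3)

1. B_x = -11/3  [BA · EC = -212 ∩ BD · EA = -32/3]
2. B_y = 10/3  [BA · EC = -212 ∩ BD · EA = -32/3]
   → B = (-11/3, 10/3)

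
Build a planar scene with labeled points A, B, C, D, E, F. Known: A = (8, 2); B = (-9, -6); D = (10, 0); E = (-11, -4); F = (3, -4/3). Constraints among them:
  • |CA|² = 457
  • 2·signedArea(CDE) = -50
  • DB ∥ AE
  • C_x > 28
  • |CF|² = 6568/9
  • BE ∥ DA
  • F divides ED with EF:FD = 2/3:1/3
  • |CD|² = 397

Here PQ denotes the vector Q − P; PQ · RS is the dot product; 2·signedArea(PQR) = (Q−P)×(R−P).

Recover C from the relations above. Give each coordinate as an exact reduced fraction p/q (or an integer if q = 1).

C = (29, 6)

1. C_x = 29  [line 4·x + -21·y + 10 = 0 ∩ |CF|² = 6568/9]
2. C_y = 6  [line 4·x + -21·y + 10 = 0 ∩ |CF|² = 6568/9]
   → C = (29, 6)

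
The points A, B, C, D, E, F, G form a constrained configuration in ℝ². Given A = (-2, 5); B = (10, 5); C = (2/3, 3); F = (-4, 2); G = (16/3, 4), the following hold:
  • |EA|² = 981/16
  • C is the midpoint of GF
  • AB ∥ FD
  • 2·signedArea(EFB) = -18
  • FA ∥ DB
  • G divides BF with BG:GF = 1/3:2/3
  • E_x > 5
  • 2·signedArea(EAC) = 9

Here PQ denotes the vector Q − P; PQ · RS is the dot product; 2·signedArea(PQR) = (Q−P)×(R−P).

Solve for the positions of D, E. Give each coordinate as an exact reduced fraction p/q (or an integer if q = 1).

1. D_x = 8  [FA ∥ DB ∩ AB ∥ FD]
2. D_y = 2  [FA ∥ DB ∩ AB ∥ FD]
   → D = (8, 2)
3. E_x = 11/2  [2·signedArea(EFB) = -18 ∩ 2·signedArea(EAC) = 9]
4. E_y = 11/4  [2·signedArea(EFB) = -18 ∩ 2·signedArea(EAC) = 9]
   → E = (11/2, 11/4)

D = (8, 2)
E = (11/2, 11/4)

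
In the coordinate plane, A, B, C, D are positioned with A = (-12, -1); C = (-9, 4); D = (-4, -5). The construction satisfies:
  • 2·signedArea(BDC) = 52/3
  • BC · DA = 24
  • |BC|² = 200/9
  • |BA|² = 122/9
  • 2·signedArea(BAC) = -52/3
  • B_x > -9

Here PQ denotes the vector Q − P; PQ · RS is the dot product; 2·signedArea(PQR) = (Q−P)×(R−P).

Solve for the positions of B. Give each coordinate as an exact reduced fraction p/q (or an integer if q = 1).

1. B_x = -25/3  [2·signedArea(BAC) = -52/3 ∩ BC · DA = 24]
2. B_y = -2/3  [2·signedArea(BAC) = -52/3 ∩ BC · DA = 24]
   → B = (-25/3, -2/3)

B = (-25/3, -2/3)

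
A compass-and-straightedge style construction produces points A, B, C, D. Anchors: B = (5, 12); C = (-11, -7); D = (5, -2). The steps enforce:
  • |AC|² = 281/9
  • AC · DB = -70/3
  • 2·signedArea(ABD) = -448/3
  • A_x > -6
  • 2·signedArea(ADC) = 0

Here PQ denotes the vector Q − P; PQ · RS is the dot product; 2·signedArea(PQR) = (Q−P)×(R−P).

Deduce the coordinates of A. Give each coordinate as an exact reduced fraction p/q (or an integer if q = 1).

1. A_x = -17/3  [2·signedArea(ADC) = 0 ∩ AC · DB = -70/3]
2. A_y = -16/3  [2·signedArea(ADC) = 0 ∩ AC · DB = -70/3]
   → A = (-17/3, -16/3)

A = (-17/3, -16/3)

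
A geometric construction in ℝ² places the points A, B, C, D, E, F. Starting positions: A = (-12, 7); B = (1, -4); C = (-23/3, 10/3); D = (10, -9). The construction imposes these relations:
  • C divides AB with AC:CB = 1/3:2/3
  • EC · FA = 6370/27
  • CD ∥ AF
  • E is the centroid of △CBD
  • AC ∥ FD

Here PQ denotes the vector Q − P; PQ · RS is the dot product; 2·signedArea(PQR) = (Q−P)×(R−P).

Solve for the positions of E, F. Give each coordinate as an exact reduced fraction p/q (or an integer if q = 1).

1. E_x = 10/9  [E is the centroid of △CBD]
2. E_y = -29/9  [E is the centroid of △CBD]
   → E = (10/9, -29/9)
3. F_x = 17/3  [AC ∥ FD ∩ CD ∥ AF]
4. F_y = -16/3  [AC ∥ FD ∩ CD ∥ AF]
   → F = (17/3, -16/3)

E = (10/9, -29/9)
F = (17/3, -16/3)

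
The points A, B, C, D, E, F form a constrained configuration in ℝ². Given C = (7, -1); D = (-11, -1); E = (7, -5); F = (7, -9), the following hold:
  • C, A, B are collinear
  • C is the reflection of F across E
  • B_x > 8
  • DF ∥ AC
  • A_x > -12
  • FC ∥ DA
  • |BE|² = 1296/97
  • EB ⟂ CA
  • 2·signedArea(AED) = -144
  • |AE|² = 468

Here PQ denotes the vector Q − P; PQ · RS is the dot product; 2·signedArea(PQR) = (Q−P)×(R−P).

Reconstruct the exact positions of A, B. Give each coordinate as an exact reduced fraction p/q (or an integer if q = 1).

A = (-11, 7)
B = (823/97, -161/97)

1. A_x = -11  [DF ∥ AC ∩ FC ∥ DA]
2. A_y = 7  [DF ∥ AC ∩ FC ∥ DA]
   → A = (-11, 7)
3. B_x = 823/97  [C, A, B are collinear ∩ EB ⟂ CA]
4. B_y = -161/97  [C, A, B are collinear ∩ EB ⟂ CA]
   → B = (823/97, -161/97)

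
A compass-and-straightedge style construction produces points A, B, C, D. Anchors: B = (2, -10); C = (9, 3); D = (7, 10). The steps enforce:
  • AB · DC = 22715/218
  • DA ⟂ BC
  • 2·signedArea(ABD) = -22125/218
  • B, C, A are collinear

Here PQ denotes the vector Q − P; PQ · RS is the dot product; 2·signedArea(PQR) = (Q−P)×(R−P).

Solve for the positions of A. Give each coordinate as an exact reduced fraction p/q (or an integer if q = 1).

A = (2501/218, 1655/218)

1. A_x = 2501/218  [B, C, A are collinear ∩ DA ⟂ BC]
2. A_y = 1655/218  [B, C, A are collinear ∩ DA ⟂ BC]
   → A = (2501/218, 1655/218)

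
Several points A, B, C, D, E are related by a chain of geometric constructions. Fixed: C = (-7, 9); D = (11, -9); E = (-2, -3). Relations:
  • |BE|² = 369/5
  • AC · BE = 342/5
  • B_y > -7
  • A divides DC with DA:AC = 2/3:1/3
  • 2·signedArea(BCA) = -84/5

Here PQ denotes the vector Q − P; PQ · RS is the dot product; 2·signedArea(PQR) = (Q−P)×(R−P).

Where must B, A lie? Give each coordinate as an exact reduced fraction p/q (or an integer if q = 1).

A = (-1, 3)
B = (29/5, -33/5)

1. A_x = -1  [A divides DC with DA:AC = 2/3:1/3]
2. A_y = 3  [A divides DC with DA:AC = 2/3:1/3]
   → A = (-1, 3)
3. B_x = 29/5  [2·signedArea(BCA) = -84/5 ∩ AC · BE = 342/5]
4. B_y = -33/5  [2·signedArea(BCA) = -84/5 ∩ AC · BE = 342/5]
   → B = (29/5, -33/5)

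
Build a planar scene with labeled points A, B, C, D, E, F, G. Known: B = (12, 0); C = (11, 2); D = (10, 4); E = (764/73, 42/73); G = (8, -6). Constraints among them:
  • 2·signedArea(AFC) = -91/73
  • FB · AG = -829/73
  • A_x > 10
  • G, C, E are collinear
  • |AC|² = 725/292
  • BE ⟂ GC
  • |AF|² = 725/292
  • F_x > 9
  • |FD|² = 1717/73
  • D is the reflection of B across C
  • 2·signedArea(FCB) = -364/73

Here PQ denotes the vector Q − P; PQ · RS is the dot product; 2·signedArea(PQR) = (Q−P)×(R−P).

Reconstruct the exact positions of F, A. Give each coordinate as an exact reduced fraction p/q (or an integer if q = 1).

A = (792/73, 63/146)
F = (725/73, -62/73)

1. F_x = 725/73  [line 2·x + 1·y + -1388/73 = 0 ∩ |FD|² = 1717/73]
2. F_y = -62/73  [line 2·x + 1·y + -1388/73 = 0 ∩ |FD|² = 1717/73]
   → F = (725/73, -62/73)
3. A_x = 792/73  [2·signedArea(AFC) = -91/73 ∩ FB · AG = -829/73]
4. A_y = 63/146  [2·signedArea(AFC) = -91/73 ∩ FB · AG = -829/73]
   → A = (792/73, 63/146)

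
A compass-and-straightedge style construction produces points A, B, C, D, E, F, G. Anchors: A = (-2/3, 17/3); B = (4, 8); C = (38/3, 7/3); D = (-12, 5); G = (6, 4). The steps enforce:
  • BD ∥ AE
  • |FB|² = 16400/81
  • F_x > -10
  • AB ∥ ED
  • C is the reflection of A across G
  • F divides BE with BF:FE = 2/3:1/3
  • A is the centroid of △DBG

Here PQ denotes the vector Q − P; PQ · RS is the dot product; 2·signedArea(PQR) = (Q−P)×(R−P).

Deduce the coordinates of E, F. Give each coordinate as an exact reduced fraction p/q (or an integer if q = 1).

1. E_x = -50/3  [AB ∥ ED ∩ BD ∥ AE]
2. E_y = 8/3  [AB ∥ ED ∩ BD ∥ AE]
   → E = (-50/3, 8/3)
3. F_x = -88/9  [F divides BE with BF:FE = 2/3:1/3]
4. F_y = 40/9  [F divides BE with BF:FE = 2/3:1/3]
   → F = (-88/9, 40/9)

E = (-50/3, 8/3)
F = (-88/9, 40/9)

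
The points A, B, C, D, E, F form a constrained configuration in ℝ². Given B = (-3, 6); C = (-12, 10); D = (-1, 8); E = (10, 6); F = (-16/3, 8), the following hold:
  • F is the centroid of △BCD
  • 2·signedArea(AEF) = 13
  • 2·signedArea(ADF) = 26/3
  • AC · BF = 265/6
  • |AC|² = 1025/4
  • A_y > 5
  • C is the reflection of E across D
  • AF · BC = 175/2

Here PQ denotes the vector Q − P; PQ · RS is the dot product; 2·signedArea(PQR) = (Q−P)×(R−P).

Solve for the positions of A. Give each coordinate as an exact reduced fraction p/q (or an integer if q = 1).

1. A_x = 7/2  [AC · BF = 265/6 ∩ 2·signedArea(AEF) = 13]
2. A_y = 6  [AC · BF = 265/6 ∩ 2·signedArea(AEF) = 13]
   → A = (7/2, 6)

A = (7/2, 6)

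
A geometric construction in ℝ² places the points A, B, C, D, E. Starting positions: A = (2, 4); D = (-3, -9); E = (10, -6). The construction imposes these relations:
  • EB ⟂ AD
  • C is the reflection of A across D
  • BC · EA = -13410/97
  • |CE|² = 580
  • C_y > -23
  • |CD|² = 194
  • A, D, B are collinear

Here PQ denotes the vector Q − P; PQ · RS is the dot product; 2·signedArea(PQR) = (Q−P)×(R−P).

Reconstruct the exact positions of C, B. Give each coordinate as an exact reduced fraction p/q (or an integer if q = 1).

B = (-31/97, -197/97)
C = (-8, -22)

1. C_x = -8  [C is the reflection of A across D]
2. C_y = -22  [C is the reflection of A across D]
   → C = (-8, -22)
3. B_x = -31/97  [A, D, B are collinear ∩ EB ⟂ AD]
4. B_y = -197/97  [A, D, B are collinear ∩ EB ⟂ AD]
   → B = (-31/97, -197/97)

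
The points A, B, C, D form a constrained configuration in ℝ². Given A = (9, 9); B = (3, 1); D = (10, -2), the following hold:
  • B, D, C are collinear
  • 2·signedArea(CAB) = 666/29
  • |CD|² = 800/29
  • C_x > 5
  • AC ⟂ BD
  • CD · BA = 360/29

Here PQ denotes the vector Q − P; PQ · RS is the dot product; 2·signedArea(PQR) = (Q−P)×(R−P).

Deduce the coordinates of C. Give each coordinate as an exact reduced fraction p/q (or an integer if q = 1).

1. C_x = 150/29  [B, D, C are collinear ∩ AC ⟂ BD]
2. C_y = 2/29  [B, D, C are collinear ∩ AC ⟂ BD]
   → C = (150/29, 2/29)

C = (150/29, 2/29)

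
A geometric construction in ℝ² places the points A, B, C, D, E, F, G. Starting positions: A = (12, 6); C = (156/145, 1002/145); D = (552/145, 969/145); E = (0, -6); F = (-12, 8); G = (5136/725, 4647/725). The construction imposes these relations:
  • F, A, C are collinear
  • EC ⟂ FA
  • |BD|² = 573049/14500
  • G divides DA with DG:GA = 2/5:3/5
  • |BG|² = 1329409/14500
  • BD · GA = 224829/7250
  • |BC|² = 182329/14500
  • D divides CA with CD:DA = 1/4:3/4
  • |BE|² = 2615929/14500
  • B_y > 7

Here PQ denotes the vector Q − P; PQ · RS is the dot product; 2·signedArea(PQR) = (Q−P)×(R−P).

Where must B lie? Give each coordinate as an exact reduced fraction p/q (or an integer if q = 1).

B = (-1782/725, 10447/1450)

1. B_x = -1782/725  [line -3564/725·x + 297/725·y + -108999/7250 = 0 ∩ |BD|² = 573049/14500]
2. B_y = 10447/1450  [line -3564/725·x + 297/725·y + -108999/7250 = 0 ∩ |BD|² = 573049/14500]
   → B = (-1782/725, 10447/1450)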